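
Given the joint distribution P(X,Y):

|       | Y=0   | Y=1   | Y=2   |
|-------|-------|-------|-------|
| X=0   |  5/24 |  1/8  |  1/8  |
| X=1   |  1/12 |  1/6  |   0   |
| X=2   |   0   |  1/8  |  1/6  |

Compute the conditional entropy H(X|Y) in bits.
1.1937 bits

H(X|Y) = H(X,Y) - H(Y)

H(X,Y) = -Σ_{x,y} P(x,y) log₂ P(x,y). Per-cell terms -P(x,y)·log₂P(x,y):
  X=0: 0.47147, 0.37500, 0.37500
  X=1: 0.29875, 0.43083, 0.00000
  X=2: 0.00000, 0.37500, 0.43083
  (cells with P = 0 contribute 0)
Sum of the 9 terms: H(X,Y) = 2.7569 bits

Marginal of Y (column sums):
  P(Y=0) = 5/24 + 1/12 + 0 = 7/24
  P(Y=1) = 1/8 + 1/6 + 1/8 = 5/12
  P(Y=2) = 1/8 + 0 + 1/6 = 7/24
H(Y) = -[(7/24)·log₂(7/24) + (5/12)·log₂(5/12) + (7/24)·log₂(7/24)]
  = 0.51847 + 0.52626 + 0.51847 = 1.5632 bits

H(X|Y) = H(X,Y) - H(Y) = 2.7569 - 1.5632 = 1.1937 bits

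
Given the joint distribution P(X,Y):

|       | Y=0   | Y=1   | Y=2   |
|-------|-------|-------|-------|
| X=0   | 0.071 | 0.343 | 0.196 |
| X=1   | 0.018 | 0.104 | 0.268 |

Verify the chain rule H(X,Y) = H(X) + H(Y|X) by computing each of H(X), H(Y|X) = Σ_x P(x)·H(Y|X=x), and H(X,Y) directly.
H(X) = 0.9648 bits, H(Y|X) = 1.2495 bits, H(X,Y) = 2.2143 bits

Marginal of X (row sums):
  P(X=0) = 0.071 + 0.343 + 0.196 = 0.610
  P(X=1) = 0.018 + 0.104 + 0.268 = 0.390
H(X) = -[0.610·log₂(0.610) + 0.390·log₂(0.390)]
  = 0.43500 + 0.52980 = 0.9648 bits

H(Y|X) = Σ_x P(x)·H(Y|X=x):
  X=0: P(X=0) = 0.610, P(Y|X=0) = (71/610, 343/610, 98/305) → H(Y|X=0) = 1.35450
  X=1: P(X=1) = 0.390, P(Y|X=1) = (3/65, 4/15, 134/195) → H(Y|X=1) = 1.08524
H(Y|X) = 0.610·1.35450 + 0.390·1.08524 = 1.2495 bits

H(X,Y) = -Σ_{x,y} P(x,y) log₂ P(x,y). Per-cell terms -P(x,y)·log₂P(x,y):
  X=0: 0.27094, 0.52950, 0.46081
  X=1: 0.10433, 0.33960, 0.50912
Sum of the 6 terms: H(X,Y) = 2.2143 bits

Chain rule check:
  H(X) + H(Y|X) = 0.9648 + 1.2495 = 2.2143 bits
  H(X,Y) = 2.2143 bits
✓ Chain rule verified.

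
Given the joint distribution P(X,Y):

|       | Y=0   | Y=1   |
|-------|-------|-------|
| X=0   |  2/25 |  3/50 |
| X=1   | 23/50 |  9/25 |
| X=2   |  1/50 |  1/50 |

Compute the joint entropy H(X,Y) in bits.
1.8067 bits

H(X,Y) = -Σ_{x,y} P(x,y) log₂ P(x,y). Per-cell terms -P(x,y)·log₂P(x,y):
  X=0: 0.2915, 0.2435
  X=1: 0.5153, 0.5306
  X=2: 0.1129, 0.1129
Sum of the 6 terms: H(X,Y) = 1.8067 bits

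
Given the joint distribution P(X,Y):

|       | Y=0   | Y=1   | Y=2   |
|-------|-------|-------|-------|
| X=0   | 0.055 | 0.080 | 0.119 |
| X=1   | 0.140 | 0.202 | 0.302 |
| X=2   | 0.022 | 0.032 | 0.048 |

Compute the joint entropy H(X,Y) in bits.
2.7623 bits

H(X,Y) = -Σ_{x,y} P(x,y) log₂ P(x,y). Per-cell terms -P(x,y)·log₂P(x,y):
  X=0: 0.23014, 0.29151, 0.36545
  X=1: 0.39711, 0.46613, 0.52167
  X=2: 0.12114, 0.15891, 0.21028
Sum of the 9 terms: H(X,Y) = 2.7623 bits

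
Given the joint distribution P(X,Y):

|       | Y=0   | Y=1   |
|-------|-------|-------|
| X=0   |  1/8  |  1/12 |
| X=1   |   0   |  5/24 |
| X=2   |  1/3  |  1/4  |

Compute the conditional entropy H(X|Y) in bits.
1.1785 bits

H(X|Y) = H(X,Y) - H(Y)

H(X,Y) = -Σ_{x,y} P(x,y) log₂ P(x,y). Per-cell terms -P(x,y)·log₂P(x,y):
  X=0: 0.3750, 0.2987
  X=1: 0.0000, 0.4715
  X=2: 0.5283, 0.5000
  (cells with P = 0 contribute 0)
Sum of the 6 terms: H(X,Y) = 2.1735 bits

Marginal of Y (column sums):
  P(Y=0) = 1/8 + 0 + 1/3 = 11/24
  P(Y=1) = 1/12 + 5/24 + 1/4 = 13/24
H(Y) = -[(11/24)·log₂(11/24) + (13/24)·log₂(13/24)]
  = 0.5159 + 0.4791 = 0.9950 bits

H(X|Y) = H(X,Y) - H(Y) = 2.1735 - 0.9950 = 1.1785 bits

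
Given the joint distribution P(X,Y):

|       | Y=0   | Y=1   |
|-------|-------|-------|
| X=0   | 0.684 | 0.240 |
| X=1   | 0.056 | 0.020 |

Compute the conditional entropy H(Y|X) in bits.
0.8267 bits

H(Y|X) = H(X,Y) - H(X)

H(X,Y) = -Σ_{x,y} P(x,y) log₂ P(x,y). Per-cell terms -P(x,y)·log₂P(x,y):
  X=0: 0.37479, 0.49413
  X=1: 0.23287, 0.11288
Sum of the 4 terms: H(X,Y) = 1.21467 bits

Marginal of X (row sums):
  P(X=0) = 0.684 + 0.240 = 0.924
  P(X=1) = 0.056 + 0.020 = 0.076
H(X) = -[0.924·log₂(0.924) + 0.076·log₂(0.076)]
  = 0.10537 + 0.28256 = 0.38793 bits

H(Y|X) = H(X,Y) - H(X) = 1.21467 - 0.38793 = 0.8267 bits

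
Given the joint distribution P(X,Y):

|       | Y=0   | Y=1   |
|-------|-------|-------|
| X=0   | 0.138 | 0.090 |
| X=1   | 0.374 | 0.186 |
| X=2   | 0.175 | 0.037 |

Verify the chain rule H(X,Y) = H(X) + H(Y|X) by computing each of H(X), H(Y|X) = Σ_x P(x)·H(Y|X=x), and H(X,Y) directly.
H(X) = 1.4292 bits, H(Y|X) = 0.8758 bits, H(X,Y) = 2.3050 bits

Marginal of X (row sums):
  P(X=0) = 0.138 + 0.090 = 0.228
  P(X=1) = 0.374 + 0.186 = 0.560
  P(X=2) = 0.175 + 0.037 = 0.212
H(X) = -[0.228·log₂(0.228) + 0.560·log₂(0.560) + 0.212·log₂(0.212)]
  = 0.48630 + 0.46844 + 0.47443 = 1.4292 bits

H(Y|X) = Σ_x P(x)·H(Y|X=x):
  X=0: P(X=0) = 0.228, P(Y|X=0) = (23/38, 15/38) → H(Y|X=0) = 0.96779
  X=1: P(X=1) = 0.560, P(Y|X=1) = (187/280, 93/280) → H(Y|X=1) = 0.91710
  X=2: P(X=2) = 0.212, P(Y|X=2) = (175/212, 37/212) → H(Y|X=2) = 0.66796
H(Y|X) = 0.228·0.96779 + 0.560·0.91710 + 0.212·0.66796 = 0.8758 bits

H(X,Y) = -Σ_{x,y} P(x,y) log₂ P(x,y). Per-cell terms -P(x,y)·log₂P(x,y):
  X=0: 0.39430, 0.31265
  X=1: 0.53066, 0.45135
  X=2: 0.44005, 0.17598
Sum of the 6 terms: H(X,Y) = 2.3050 bits

Chain rule check:
  H(X) + H(Y|X) = 1.4292 + 0.8758 = 2.3050 bits
  H(X,Y) = 2.3050 bits
✓ Chain rule verified.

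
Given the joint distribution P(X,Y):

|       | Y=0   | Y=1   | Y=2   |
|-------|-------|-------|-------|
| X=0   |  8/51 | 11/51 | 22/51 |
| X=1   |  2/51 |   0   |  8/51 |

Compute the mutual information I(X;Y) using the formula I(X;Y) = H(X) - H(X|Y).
0.0803 bits

I(X;Y) = H(X) - H(X|Y)

Marginal of X (row sums):
  P(X=0) = 8/51 + 11/51 + 22/51 = 41/51
  P(X=1) = 2/51 + 0 + 8/51 = 10/51
H(X) = -[(41/51)·log₂(41/51) + (10/51)·log₂(10/51)]
  = 0.2531 + 0.4609 = 0.7140 bits

Marginal of Y (column sums):
  P(Y=0) = 8/51 + 2/51 = 10/51
  P(Y=1) = 11/51 + 0 = 11/51
  P(Y=2) = 22/51 + 8/51 = 10/17
H(X|Y) = Σ_y P(y)·H(X|Y=y):
  Y=0: P(Y=0) = 10/51, P(X|Y=0) = (4/5, 1/5) → H(X|Y=0) = 0.7219
  Y=1: P(Y=1) = 11/51, P(X|Y=1) = (1, 0) → H(X|Y=1) = 0.0000
  Y=2: P(Y=2) = 10/17, P(X|Y=2) = (11/15, 4/15) → H(X|Y=2) = 0.8366
H(X|Y) = (10/51)·0.7219 + (11/51)·0.0000 + (10/17)·0.8366 = 0.6337 bits

I(X;Y) = H(X) - H(X|Y) = 0.7140 - 0.6337 = 0.0803 bits

Cross-check via I(X;Y) = H(X) + H(Y) - H(X,Y): computing H(Y) from the column sums and H(X,Y) from the 6 cells in the same way gives H(Y) = 1.3885 bits and H(X,Y) = 2.0222 bits, so
I(X;Y) = 0.7140 + 1.3885 - 2.0222 = 0.0803 bits ✓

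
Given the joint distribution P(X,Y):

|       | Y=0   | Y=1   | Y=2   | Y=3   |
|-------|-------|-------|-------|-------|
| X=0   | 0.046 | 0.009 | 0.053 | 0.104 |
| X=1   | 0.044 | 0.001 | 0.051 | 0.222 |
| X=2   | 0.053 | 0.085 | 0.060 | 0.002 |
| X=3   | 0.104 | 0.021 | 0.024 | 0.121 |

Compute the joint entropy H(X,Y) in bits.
3.4818 bits

H(X,Y) = -Σ_{x,y} P(x,y) log₂ P(x,y). Per-cell terms -P(x,y)·log₂P(x,y):
  X=0: 0.20434, 0.06116, 0.22461, 0.33960
  X=1: 0.19828, 0.00997, 0.21896, 0.48204
  X=2: 0.22461, 0.30229, 0.24353, 0.01793
  X=3: 0.33960, 0.11704, 0.12914, 0.36868
Sum of the 16 terms: H(X,Y) = 3.4818 bits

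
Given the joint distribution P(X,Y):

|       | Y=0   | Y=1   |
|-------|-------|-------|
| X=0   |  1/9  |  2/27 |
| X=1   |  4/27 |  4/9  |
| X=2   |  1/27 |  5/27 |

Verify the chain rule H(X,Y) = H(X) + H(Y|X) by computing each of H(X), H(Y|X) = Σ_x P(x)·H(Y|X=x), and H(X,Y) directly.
H(X) = 1.3801 bits, H(Y|X) = 0.8050 bits, H(X,Y) = 2.1851 bits

Marginal of X (row sums):
  P(X=0) = 1/9 + 2/27 = 5/27
  P(X=1) = 4/27 + 4/9 = 16/27
  P(X=2) = 1/27 + 5/27 = 2/9
H(X) = -[(5/27)·log₂(5/27) + (16/27)·log₂(16/27) + (2/9)·log₂(2/9)]
  = 0.45055 + 0.44734 + 0.48221 = 1.3801 bits

H(Y|X) = Σ_x P(x)·H(Y|X=x):
  X=0: P(X=0) = 5/27, P(Y|X=0) = (3/5, 2/5) → H(Y|X=0) = 0.97095
  X=1: P(X=1) = 16/27, P(Y|X=1) = (1/4, 3/4) → H(Y|X=1) = 0.81128
  X=2: P(X=2) = 2/9, P(Y|X=2) = (1/6, 5/6) → H(Y|X=2) = 0.65002
H(Y|X) = (5/27)·0.97095 + (16/27)·0.81128 + (2/9)·0.65002 = 0.8050 bits

H(X,Y) = -Σ_{x,y} P(x,y) log₂ P(x,y). Per-cell terms -P(x,y)·log₂P(x,y):
  X=0: 0.35221, 0.27814
  X=1: 0.40813, 0.51997
  X=2: 0.17611, 0.45055
Sum of the 6 terms: H(X,Y) = 2.1851 bits

Chain rule check:
  H(X) + H(Y|X) = 1.3801 + 0.8050 = 2.1851 bits
  H(X,Y) = 2.1851 bits
✓ Chain rule verified.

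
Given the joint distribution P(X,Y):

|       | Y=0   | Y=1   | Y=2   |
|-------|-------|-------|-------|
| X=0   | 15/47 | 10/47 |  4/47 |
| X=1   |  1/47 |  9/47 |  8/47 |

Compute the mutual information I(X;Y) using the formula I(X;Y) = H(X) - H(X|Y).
0.2074 bits

I(X;Y) = H(X) - H(X|Y)

Marginal of X (row sums):
  P(X=0) = 15/47 + 10/47 + 4/47 = 29/47
  P(X=1) = 1/47 + 9/47 + 8/47 = 18/47
H(X) = -[(29/47)·log₂(29/47) + (18/47)·log₂(18/47)]
  = 0.42982 + 0.53030 = 0.96012 bits

Marginal of Y (column sums):
  P(Y=0) = 15/47 + 1/47 = 16/47
  P(Y=1) = 10/47 + 9/47 = 19/47
  P(Y=2) = 4/47 + 8/47 = 12/47
H(X|Y) = Σ_y P(y)·H(X|Y=y):
  Y=0: P(Y=0) = 16/47, P(X|Y=0) = (15/16, 1/16) → H(X|Y=0) = 0.33729
  Y=1: P(Y=1) = 19/47, P(X|Y=1) = (10/19, 9/19) → H(X|Y=1) = 0.99800
  Y=2: P(Y=2) = 12/47, P(X|Y=2) = (1/3, 2/3) → H(X|Y=2) = 0.91830
H(X|Y) = (16/47)·0.33729 + (19/47)·0.99800 + (12/47)·0.91830 = 0.75273 bits

I(X;Y) = H(X) - H(X|Y) = 0.96012 - 0.75273 = 0.2074 bits

Cross-check via I(X;Y) = H(X) + H(Y) - H(X,Y): computing H(Y) from the column sums and H(X,Y) from the 6 cells in the same way gives H(Y) = 1.56033 bits and H(X,Y) = 2.31306 bits, so
I(X;Y) = 0.96012 + 1.56033 - 2.31306 = 0.2074 bits ✓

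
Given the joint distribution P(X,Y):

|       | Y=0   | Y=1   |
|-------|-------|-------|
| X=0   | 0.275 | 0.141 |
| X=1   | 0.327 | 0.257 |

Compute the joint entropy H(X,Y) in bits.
1.9418 bits

H(X,Y) = -Σ_{x,y} P(x,y) log₂ P(x,y). Per-cell terms -P(x,y)·log₂P(x,y):
  X=0: 0.5122, 0.3985
  X=1: 0.5273, 0.5038
Sum of the 4 terms: H(X,Y) = 1.9418 bits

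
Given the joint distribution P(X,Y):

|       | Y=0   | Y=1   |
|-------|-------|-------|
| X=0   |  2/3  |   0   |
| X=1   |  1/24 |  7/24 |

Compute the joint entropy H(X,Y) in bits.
1.0995 bits

H(X,Y) = -Σ_{x,y} P(x,y) log₂ P(x,y). Per-cell terms -P(x,y)·log₂P(x,y):
  X=0: 0.3900, 0.0000
  X=1: 0.1910, 0.5185
  (cells with P = 0 contribute 0)
Sum of the 4 terms: H(X,Y) = 1.0995 bits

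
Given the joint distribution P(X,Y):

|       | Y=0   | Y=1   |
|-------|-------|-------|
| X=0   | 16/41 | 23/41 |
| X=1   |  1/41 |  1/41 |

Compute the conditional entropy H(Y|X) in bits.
0.9778 bits

H(Y|X) = H(X,Y) - H(X)

H(X,Y) = -Σ_{x,y} P(x,y) log₂ P(x,y). Per-cell terms -P(x,y)·log₂P(x,y):
  X=0: 0.5298, 0.4678
  X=1: 0.1307, 0.1307
Sum of the 4 terms: H(X,Y) = 1.2590 bits

Marginal of X (row sums):
  P(X=0) = 16/41 + 23/41 = 39/41
  P(X=1) = 1/41 + 1/41 = 2/41
H(X) = -[(39/41)·log₂(39/41) + (2/41)·log₂(2/41)]
  = 0.0686 + 0.2126 = 0.2812 bits

H(Y|X) = H(X,Y) - H(X) = 1.2590 - 0.2812 = 0.9778 bits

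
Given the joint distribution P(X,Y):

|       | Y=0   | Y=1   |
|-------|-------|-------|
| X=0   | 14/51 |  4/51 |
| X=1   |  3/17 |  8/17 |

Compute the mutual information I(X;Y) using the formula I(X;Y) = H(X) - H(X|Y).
0.1763 bits

I(X;Y) = H(X) - H(X|Y)

Marginal of X (row sums):
  P(X=0) = 14/51 + 4/51 = 6/17
  P(X=1) = 3/17 + 8/17 = 11/17
H(X) = -[(6/17)·log₂(6/17) + (11/17)·log₂(11/17)]
  = 0.530294 + 0.406373 = 0.936667 bits

Marginal of Y (column sums):
  P(Y=0) = 14/51 + 3/17 = 23/51
  P(Y=1) = 4/51 + 8/17 = 28/51
H(X|Y) = Σ_y P(y)·H(X|Y=y):
  Y=0: P(Y=0) = 23/51, P(X|Y=0) = (14/23, 9/23) → H(X|Y=0) = 0.965636
  Y=1: P(Y=1) = 28/51, P(X|Y=1) = (1/7, 6/7) → H(X|Y=1) = 0.591673
H(X|Y) = (23/51)·0.965636 + (28/51)·0.591673 = 0.760323 bits

I(X;Y) = H(X) - H(X|Y) = 0.936667 - 0.760323 = 0.1763 bits

Cross-check via I(X;Y) = H(X) + H(Y) - H(X,Y): computing H(Y) from the column sums and H(X,Y) from the 4 cells in the same way gives H(Y) = 0.993055 bits and H(X,Y) = 1.753378 bits, so
I(X;Y) = 0.936667 + 0.993055 - 1.753378 = 0.1763 bits ✓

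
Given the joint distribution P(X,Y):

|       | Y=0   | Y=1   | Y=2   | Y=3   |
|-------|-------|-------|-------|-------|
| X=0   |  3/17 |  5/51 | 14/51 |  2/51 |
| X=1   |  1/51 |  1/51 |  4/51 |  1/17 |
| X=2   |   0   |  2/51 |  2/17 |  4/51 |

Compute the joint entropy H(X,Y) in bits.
3.0507 bits

H(X,Y) = -Σ_{x,y} P(x,y) log₂ P(x,y). Per-cell terms -P(x,y)·log₂P(x,y):
  X=0: 0.44162, 0.32848, 0.51198, 0.18323
  X=1: 0.11122, 0.11122, 0.28803, 0.24044
  X=2: 0.00000, 0.18323, 0.36323, 0.28803
  (cells with P = 0 contribute 0)
Sum of the 12 terms: H(X,Y) = 3.0507 bits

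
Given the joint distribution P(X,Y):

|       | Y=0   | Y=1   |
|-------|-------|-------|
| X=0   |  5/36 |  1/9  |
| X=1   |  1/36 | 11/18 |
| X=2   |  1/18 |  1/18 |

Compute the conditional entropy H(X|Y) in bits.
1.0247 bits

H(X|Y) = H(X,Y) - H(Y)

H(X,Y) = -Σ_{x,y} P(x,y) log₂ P(x,y). Per-cell terms -P(x,y)·log₂P(x,y):
  X=0: 0.39556, 0.35221
  X=1: 0.14361, 0.43419
  X=2: 0.23166, 0.23166
Sum of the 6 terms: H(X,Y) = 1.7889 bits

Marginal of Y (column sums):
  P(Y=0) = 5/36 + 1/36 + 1/18 = 2/9
  P(Y=1) = 1/9 + 11/18 + 1/18 = 7/9
H(Y) = -[(2/9)·log₂(2/9) + (7/9)·log₂(7/9)]
  = 0.48221 + 0.28200 = 0.7642 bits

H(X|Y) = H(X,Y) - H(Y) = 1.7889 - 0.7642 = 1.0247 bits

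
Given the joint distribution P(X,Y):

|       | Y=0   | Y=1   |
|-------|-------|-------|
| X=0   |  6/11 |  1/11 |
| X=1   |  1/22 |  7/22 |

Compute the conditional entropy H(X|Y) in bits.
0.5438 bits

H(X|Y) = H(X,Y) - H(Y)

H(X,Y) = -Σ_{x,y} P(x,y) log₂ P(x,y). Per-cell terms -P(x,y)·log₂P(x,y):
  X=0: 0.47698, 0.31449
  X=1: 0.20270, 0.52566
Sum of the 4 terms: H(X,Y) = 1.5198 bits

Marginal of Y (column sums):
  P(Y=0) = 6/11 + 1/22 = 13/22
  P(Y=1) = 1/11 + 7/22 = 9/22
H(Y) = -[(13/22)·log₂(13/22) + (9/22)·log₂(9/22)]
  = 0.44850 + 0.52753 = 0.9760 bits

H(X|Y) = H(X,Y) - H(Y) = 1.5198 - 0.9760 = 0.5438 bits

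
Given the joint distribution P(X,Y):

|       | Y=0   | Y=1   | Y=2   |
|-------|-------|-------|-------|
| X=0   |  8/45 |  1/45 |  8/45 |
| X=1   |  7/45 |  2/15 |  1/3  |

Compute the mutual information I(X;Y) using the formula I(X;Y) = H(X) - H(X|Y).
0.0557 bits

I(X;Y) = H(X) - H(X|Y)

Marginal of X (row sums):
  P(X=0) = 8/45 + 1/45 + 8/45 = 17/45
  P(X=1) = 7/45 + 2/15 + 1/3 = 28/45
H(X) = -[(17/45)·log₂(17/45) + (28/45)·log₂(28/45)]
  = 0.5305474 + 0.4259100 = 0.956457 bits

Marginal of Y (column sums):
  P(Y=0) = 8/45 + 7/45 = 1/3
  P(Y=1) = 1/45 + 2/15 = 7/45
  P(Y=2) = 8/45 + 1/3 = 23/45
H(X|Y) = Σ_y P(y)·H(X|Y=y):
  Y=0: P(Y=0) = 1/3, P(X|Y=0) = (8/15, 7/15) → H(X|Y=0) = 0.9967916
  Y=1: P(Y=1) = 7/45, P(X|Y=1) = (1/7, 6/7) → H(X|Y=1) = 0.5916728
  Y=2: P(Y=2) = 23/45, P(X|Y=2) = (8/23, 15/23) → H(X|Y=2) = 0.9321116
H(X|Y) = (1/3)·0.9967916 + (7/45)·0.5916728 + (23/45)·0.9321116 = 0.900714 bits

I(X;Y) = H(X) - H(X|Y) = 0.956457 - 0.900714 = 0.0557 bits

Cross-check via I(X;Y) = H(X) + H(Y) - H(X,Y): computing H(Y) from the column sums and H(X,Y) from the 6 cells in the same way gives H(Y) = 1.440814 bits and H(X,Y) = 2.341528 bits, so
I(X;Y) = 0.956457 + 1.440814 - 2.341528 = 0.0557 bits ✓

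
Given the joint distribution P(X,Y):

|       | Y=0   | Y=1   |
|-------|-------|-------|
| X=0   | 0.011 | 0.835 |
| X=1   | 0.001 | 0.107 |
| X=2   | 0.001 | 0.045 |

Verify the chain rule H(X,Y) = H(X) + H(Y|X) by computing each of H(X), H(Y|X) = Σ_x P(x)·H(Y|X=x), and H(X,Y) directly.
H(X) = 0.7552 bits, H(Y|X) = 0.0998 bits, H(X,Y) = 0.8551 bits

Marginal of X (row sums):
  P(X=0) = 0.011 + 0.835 = 0.846
  P(X=1) = 0.001 + 0.107 = 0.108
  P(X=2) = 0.001 + 0.045 = 0.046
H(X) = -[0.846·log₂(0.846) + 0.108·log₂(0.108) + 0.046·log₂(0.046)]
  = 0.2041 + 0.3468 + 0.2043 = 0.7552 bits

H(Y|X) = Σ_x P(x)·H(Y|X=x):
  X=0: P(X=0) = 0.846, P(Y|X=0) = (11/846, 835/846) → H(Y|X=0) = 0.1001
  X=1: P(X=1) = 0.108, P(Y|X=1) = (1/108, 107/108) → H(Y|X=1) = 0.0758
  X=2: P(X=2) = 0.046, P(Y|X=2) = (1/46, 45/46) → H(Y|X=2) = 0.1511
H(Y|X) = 0.846·0.1001 + 0.108·0.0758 + 0.046·0.1511 = 0.0998 bits

H(X,Y) = -Σ_{x,y} P(x,y) log₂ P(x,y). Per-cell terms -P(x,y)·log₂P(x,y):
  X=0: 0.0716, 0.2172
  X=1: 0.0100, 0.3450
  X=2: 0.0100, 0.2013
Sum of the 6 terms: H(X,Y) = 0.8551 bits

Chain rule check:
  H(X) + H(Y|X) = 0.7552 + 0.0998 = 0.8550 bits
  H(X,Y) = 0.8551 bits
✓ Chain rule verified (Δ = 0.0001 is 4-dp rounding noise: each of the three values was rounded independently).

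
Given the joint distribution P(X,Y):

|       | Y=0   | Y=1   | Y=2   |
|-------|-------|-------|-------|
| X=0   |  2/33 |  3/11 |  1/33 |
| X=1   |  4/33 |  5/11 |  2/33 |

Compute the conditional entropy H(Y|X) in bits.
1.0947 bits

H(Y|X) = H(X,Y) - H(X)

H(X,Y) = -Σ_{x,y} P(x,y) log₂ P(x,y). Per-cell terms -P(x,y)·log₂P(x,y):
  X=0: 0.24511, 0.51122, 0.15286
  X=1: 0.36902, 0.51705, 0.24511
Sum of the 6 terms: H(X,Y) = 2.0404 bits

Marginal of X (row sums):
  P(X=0) = 2/33 + 3/11 + 1/33 = 4/11
  P(X=1) = 4/33 + 5/11 + 2/33 = 7/11
H(X) = -[(4/11)·log₂(4/11) + (7/11)·log₂(7/11)]
  = 0.53070 + 0.41496 = 0.9457 bits

H(Y|X) = H(X,Y) - H(X) = 2.0404 - 0.9457 = 1.0947 bits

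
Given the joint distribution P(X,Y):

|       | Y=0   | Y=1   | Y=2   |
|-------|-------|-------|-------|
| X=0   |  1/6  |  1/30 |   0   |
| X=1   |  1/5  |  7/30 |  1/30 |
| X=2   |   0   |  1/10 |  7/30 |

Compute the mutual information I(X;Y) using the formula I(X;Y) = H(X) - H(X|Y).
0.5415 bits

I(X;Y) = H(X) - H(X|Y)

Marginal of X (row sums):
  P(X=0) = 1/6 + 1/30 + 0 = 1/5
  P(X=1) = 1/5 + 7/30 + 1/30 = 7/15
  P(X=2) = 0 + 1/10 + 7/30 = 1/3
H(X) = -[(1/5)·log₂(1/5) + (7/15)·log₂(7/15) + (1/3)·log₂(1/3)]
  = 0.46439 + 0.51312 + 0.52832 = 1.5058 bits

Marginal of Y (column sums):
  P(Y=0) = 1/6 + 1/5 + 0 = 11/30
  P(Y=1) = 1/30 + 7/30 + 1/10 = 11/30
  P(Y=2) = 0 + 1/30 + 7/30 = 4/15
H(X|Y) = Σ_y P(y)·H(X|Y=y):
  Y=0: P(Y=0) = 11/30, P(X|Y=0) = (5/11, 6/11, 0) → H(X|Y=0) = 0.99403
  Y=1: P(Y=1) = 11/30, P(X|Y=1) = (1/11, 7/11, 3/11) → H(X|Y=1) = 1.24067
  Y=2: P(Y=2) = 4/15, P(X|Y=2) = (0, 1/8, 7/8) → H(X|Y=2) = 0.54356
H(X|Y) = (11/30)·0.99403 + (11/30)·1.24067 + (4/15)·0.54356 = 0.9643 bits

I(X;Y) = H(X) - H(X|Y) = 1.5058 - 0.9643 = 0.5415 bits

Cross-check via I(X;Y) = H(X) + H(Y) - H(X,Y): computing H(Y) from the column sums and H(X,Y) from the 9 cells in the same way gives H(Y) = 1.5700 bits and H(X,Y) = 2.5343 bits, so
I(X;Y) = 1.5058 + 1.5700 - 2.5343 = 0.5415 bits ✓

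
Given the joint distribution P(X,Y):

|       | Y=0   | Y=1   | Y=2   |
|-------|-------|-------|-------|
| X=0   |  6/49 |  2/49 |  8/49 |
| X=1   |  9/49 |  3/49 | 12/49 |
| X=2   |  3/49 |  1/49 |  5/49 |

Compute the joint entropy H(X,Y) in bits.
2.8764 bits

H(X,Y) = -Σ_{x,y} P(x,y) log₂ P(x,y). Per-cell terms -P(x,y)·log₂P(x,y):
  X=0: 0.3710, 0.1884, 0.4269
  X=1: 0.4490, 0.2467, 0.4971
  X=2: 0.2467, 0.1146, 0.3360
Sum of the 9 terms: H(X,Y) = 2.8764 bits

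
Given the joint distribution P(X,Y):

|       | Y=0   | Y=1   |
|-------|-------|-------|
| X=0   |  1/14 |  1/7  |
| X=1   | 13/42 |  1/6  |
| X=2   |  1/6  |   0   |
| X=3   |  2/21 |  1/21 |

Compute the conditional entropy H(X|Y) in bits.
1.6503 bits

H(X|Y) = H(X,Y) - H(Y)

H(X,Y) = -Σ_{x,y} P(x,y) log₂ P(x,y). Per-cell terms -P(x,y)·log₂P(x,y):
  X=0: 0.27195, 0.40105
  X=1: 0.52368, 0.43083
  X=2: 0.43083, 0.00000
  X=3: 0.32308, 0.20916
  (cells with P = 0 contribute 0)
Sum of the 8 terms: H(X,Y) = 2.5906 bits

Marginal of Y (column sums):
  P(Y=0) = 1/14 + 13/42 + 1/6 + 2/21 = 9/14
  P(Y=1) = 1/7 + 1/6 + 0 + 1/21 = 5/14
H(Y) = -[(9/14)·log₂(9/14) + (5/14)·log₂(5/14)]
  = 0.40978 + 0.53051 = 0.9403 bits

H(X|Y) = H(X,Y) - H(Y) = 2.5906 - 0.9403 = 1.6503 bits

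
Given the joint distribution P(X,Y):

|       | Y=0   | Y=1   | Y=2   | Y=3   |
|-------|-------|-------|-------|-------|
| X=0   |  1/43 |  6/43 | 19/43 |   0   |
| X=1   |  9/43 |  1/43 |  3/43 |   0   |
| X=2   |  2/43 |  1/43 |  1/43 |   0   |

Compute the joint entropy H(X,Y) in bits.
2.3680 bits

H(X,Y) = -Σ_{x,y} P(x,y) log₂ P(x,y). Per-cell terms -P(x,y)·log₂P(x,y):
  X=0: 0.12619, 0.39646, 0.52066, 0.00000
  X=1: 0.47226, 0.12619, 0.26800, 0.00000
  X=2: 0.20587, 0.12619, 0.12619, 0.00000
  (cells with P = 0 contribute 0)
Sum of the 12 terms: H(X,Y) = 2.3680 bits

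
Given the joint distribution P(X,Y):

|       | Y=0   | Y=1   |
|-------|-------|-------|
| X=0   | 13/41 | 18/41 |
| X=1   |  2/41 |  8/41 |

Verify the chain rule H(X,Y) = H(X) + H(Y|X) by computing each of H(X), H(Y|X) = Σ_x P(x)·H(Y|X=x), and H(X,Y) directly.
H(X) = 0.8015 bits, H(Y|X) = 0.9179 bits, H(X,Y) = 1.7194 bits

Marginal of X (row sums):
  P(X=0) = 13/41 + 18/41 = 31/41
  P(X=1) = 2/41 + 8/41 = 10/41
H(X) = -[(31/41)·log₂(31/41) + (10/41)·log₂(10/41)]
  = 0.30498 + 0.49649 = 0.8015 bits

H(Y|X) = Σ_x P(x)·H(Y|X=x):
  X=0: P(X=0) = 31/41, P(Y|X=0) = (13/31, 18/31) → H(Y|X=0) = 0.98115
  X=1: P(X=1) = 10/41, P(Y|X=1) = (1/5, 4/5) → H(Y|X=1) = 0.72193
H(Y|X) = (31/41)·0.98115 + (10/41)·0.72193 = 0.9179 bits

H(X,Y) = -Σ_{x,y} P(x,y) log₂ P(x,y). Per-cell terms -P(x,y)·log₂P(x,y):
  X=0: 0.52543, 0.52140
  X=1: 0.21256, 0.46001
Sum of the 4 terms: H(X,Y) = 1.7194 bits

Chain rule check:
  H(X) + H(Y|X) = 0.8015 + 0.9179 = 1.7194 bits
  H(X,Y) = 1.7194 bits
✓ Chain rule verified.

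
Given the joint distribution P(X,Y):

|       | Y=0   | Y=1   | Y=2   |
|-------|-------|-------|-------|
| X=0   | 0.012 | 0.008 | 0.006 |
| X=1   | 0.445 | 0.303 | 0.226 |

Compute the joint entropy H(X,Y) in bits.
1.7033 bits

H(X,Y) = -Σ_{x,y} P(x,y) log₂ P(x,y). Per-cell terms -P(x,y)·log₂P(x,y):
  X=0: 0.0766, 0.0557, 0.0443
  X=1: 0.5198, 0.5220, 0.4849
Sum of the 6 terms: H(X,Y) = 1.7033 bits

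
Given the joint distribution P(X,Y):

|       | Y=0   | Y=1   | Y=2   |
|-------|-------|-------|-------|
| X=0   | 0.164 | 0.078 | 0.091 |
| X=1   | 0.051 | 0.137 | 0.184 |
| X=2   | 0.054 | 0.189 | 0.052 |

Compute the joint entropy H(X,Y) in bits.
2.9942 bits

H(X,Y) = -Σ_{x,y} P(x,y) log₂ P(x,y). Per-cell terms -P(x,y)·log₂P(x,y):
  X=0: 0.42775, 0.28707, 0.31468
  X=1: 0.21896, 0.39288, 0.44937
  X=2: 0.22739, 0.45427, 0.22180
Sum of the 9 terms: H(X,Y) = 2.9942 bits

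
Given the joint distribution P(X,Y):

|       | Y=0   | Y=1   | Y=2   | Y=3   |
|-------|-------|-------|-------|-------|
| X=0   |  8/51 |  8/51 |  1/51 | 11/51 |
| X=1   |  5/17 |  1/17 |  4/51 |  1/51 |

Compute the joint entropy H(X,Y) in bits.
2.5859 bits

H(X,Y) = -Σ_{x,y} P(x,y) log₂ P(x,y). Per-cell terms -P(x,y)·log₂P(x,y):
  X=0: 0.41920, 0.41920, 0.11122, 0.47731
  X=1: 0.51927, 0.24044, 0.28803, 0.11122
Sum of the 8 terms: H(X,Y) = 2.5859 bits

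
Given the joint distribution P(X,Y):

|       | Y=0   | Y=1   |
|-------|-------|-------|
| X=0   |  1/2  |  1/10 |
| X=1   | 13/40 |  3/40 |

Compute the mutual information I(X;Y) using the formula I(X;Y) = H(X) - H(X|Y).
0.0005 bits

I(X;Y) = H(X) - H(X|Y)

Marginal of X (row sums):
  P(X=0) = 1/2 + 1/10 = 3/5
  P(X=1) = 13/40 + 3/40 = 2/5
H(X) = -[(3/5)·log₂(3/5) + (2/5)·log₂(2/5)]
  = 0.44218 + 0.52877 = 0.97095 bits

Marginal of Y (column sums):
  P(Y=0) = 1/2 + 13/40 = 33/40
  P(Y=1) = 1/10 + 3/40 = 7/40
H(X|Y) = Σ_y P(y)·H(X|Y=y):
  Y=0: P(Y=0) = 33/40, P(X|Y=0) = (20/33, 13/33) → H(X|Y=0) = 0.96729
  Y=1: P(Y=1) = 7/40, P(X|Y=1) = (4/7, 3/7) → H(X|Y=1) = 0.98523
H(X|Y) = (33/40)·0.96729 + (7/40)·0.98523 = 0.97043 bits

I(X;Y) = H(X) - H(X|Y) = 0.97095 - 0.97043 = 0.0005 bits

Cross-check via I(X;Y) = H(X) + H(Y) - H(X,Y): computing H(Y) from the column sums and H(X,Y) from the 4 cells in the same way gives H(Y) = 0.66902 bits and H(X,Y) = 1.63945 bits, so
I(X;Y) = 0.97095 + 0.66902 - 1.63945 = 0.0005 bits ✓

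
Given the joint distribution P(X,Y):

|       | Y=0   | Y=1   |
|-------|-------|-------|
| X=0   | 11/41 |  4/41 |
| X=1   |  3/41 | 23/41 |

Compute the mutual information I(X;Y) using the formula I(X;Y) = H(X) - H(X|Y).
0.2929 bits

I(X;Y) = H(X) - H(X|Y)

Marginal of X (row sums):
  P(X=0) = 11/41 + 4/41 = 15/41
  P(X=1) = 3/41 + 23/41 = 26/41
H(X) = -[(15/41)·log₂(15/41) + (26/41)·log₂(26/41)]
  = 0.5307 + 0.4167 = 0.9474 bits

Marginal of Y (column sums):
  P(Y=0) = 11/41 + 3/41 = 14/41
  P(Y=1) = 4/41 + 23/41 = 27/41
H(X|Y) = Σ_y P(y)·H(X|Y=y):
  Y=0: P(Y=0) = 14/41, P(X|Y=0) = (11/14, 3/14) → H(X|Y=0) = 0.7496
  Y=1: P(Y=1) = 27/41, P(X|Y=1) = (4/27, 23/27) → H(X|Y=1) = 0.6052
H(X|Y) = (14/41)·0.7496 + (27/41)·0.6052 = 0.6545 bits

I(X;Y) = H(X) - H(X|Y) = 0.9474 - 0.6545 = 0.2929 bits

Cross-check via I(X;Y) = H(X) + H(Y) - H(X,Y): computing H(Y) from the column sums and H(X,Y) from the 4 cells in the same way gives H(Y) = 0.9262 bits and H(X,Y) = 1.5807 bits, so
I(X;Y) = 0.9474 + 0.9262 - 1.5807 = 0.2929 bits ✓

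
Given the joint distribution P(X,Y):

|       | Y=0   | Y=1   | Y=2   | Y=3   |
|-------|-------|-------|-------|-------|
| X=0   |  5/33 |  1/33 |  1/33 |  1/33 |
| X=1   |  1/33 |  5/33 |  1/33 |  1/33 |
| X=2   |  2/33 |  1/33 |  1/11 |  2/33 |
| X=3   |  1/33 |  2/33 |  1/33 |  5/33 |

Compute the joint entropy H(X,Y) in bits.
3.6631 bits

H(X,Y) = -Σ_{x,y} P(x,y) log₂ P(x,y). Per-cell terms -P(x,y)·log₂P(x,y):
  X=0: 0.412495, 0.152860, 0.152860, 0.152860
  X=1: 0.152860, 0.412495, 0.152860, 0.152860
  X=2: 0.245115, 0.152860, 0.314494, 0.245115
  X=3: 0.152860, 0.245115, 0.152860, 0.412495
Sum of the 16 terms: H(X,Y) = 3.6631 bits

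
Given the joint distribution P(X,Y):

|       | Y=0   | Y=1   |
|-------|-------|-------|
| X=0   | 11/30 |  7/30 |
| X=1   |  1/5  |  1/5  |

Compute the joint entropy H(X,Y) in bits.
1.9494 bits

H(X,Y) = -Σ_{x,y} P(x,y) log₂ P(x,y). Per-cell terms -P(x,y)·log₂P(x,y):
  X=0: 0.5307, 0.4899
  X=1: 0.4644, 0.4644
Sum of the 4 terms: H(X,Y) = 1.9494 bits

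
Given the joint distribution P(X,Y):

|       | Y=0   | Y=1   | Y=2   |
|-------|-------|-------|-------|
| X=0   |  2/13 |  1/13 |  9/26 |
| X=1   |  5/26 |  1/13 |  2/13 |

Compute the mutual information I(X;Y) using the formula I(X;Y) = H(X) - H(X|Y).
0.0407 bits

I(X;Y) = H(X) - H(X|Y)

Marginal of X (row sums):
  P(X=0) = 2/13 + 1/13 + 9/26 = 15/26
  P(X=1) = 5/26 + 1/13 + 2/13 = 11/26
H(X) = -[(15/26)·log₂(15/26) + (11/26)·log₂(11/26)]
  = 0.45782 + 0.52504 = 0.9829 bits

Marginal of Y (column sums):
  P(Y=0) = 2/13 + 5/26 = 9/26
  P(Y=1) = 1/13 + 1/13 = 2/13
  P(Y=2) = 9/26 + 2/13 = 1/2
H(X|Y) = Σ_y P(y)·H(X|Y=y):
  Y=0: P(Y=0) = 9/26, P(X|Y=0) = (4/9, 5/9) → H(X|Y=0) = 0.99108
  Y=1: P(Y=1) = 2/13, P(X|Y=1) = (1/2, 1/2) → H(X|Y=1) = 1.00000
  Y=2: P(Y=2) = 1/2, P(X|Y=2) = (9/13, 4/13) → H(X|Y=2) = 0.89049
H(X|Y) = (9/26)·0.99108 + (2/13)·1.00000 + (1/2)·0.89049 = 0.9422 bits

I(X;Y) = H(X) - H(X|Y) = 0.9829 - 0.9422 = 0.0407 bits

Cross-check via I(X;Y) = H(X) + H(Y) - H(X,Y): computing H(Y) from the column sums and H(X,Y) from the 6 cells in the same way gives H(Y) = 1.4452 bits and H(X,Y) = 2.3874 bits, so
I(X;Y) = 0.9829 + 1.4452 - 2.3874 = 0.0407 bits ✓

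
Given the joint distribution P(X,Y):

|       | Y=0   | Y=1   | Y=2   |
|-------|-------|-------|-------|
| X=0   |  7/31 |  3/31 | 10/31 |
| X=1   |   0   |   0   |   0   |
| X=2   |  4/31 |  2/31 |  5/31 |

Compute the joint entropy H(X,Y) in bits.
2.3982 bits

H(X,Y) = -Σ_{x,y} P(x,y) log₂ P(x,y). Per-cell terms -P(x,y)·log₂P(x,y):
  X=0: 0.48477, 0.32605, 0.52654
  X=1: 0.00000, 0.00000, 0.00000
  X=2: 0.38119, 0.25511, 0.42456
  (cells with P = 0 contribute 0)
Sum of the 9 terms: H(X,Y) = 2.3982 bits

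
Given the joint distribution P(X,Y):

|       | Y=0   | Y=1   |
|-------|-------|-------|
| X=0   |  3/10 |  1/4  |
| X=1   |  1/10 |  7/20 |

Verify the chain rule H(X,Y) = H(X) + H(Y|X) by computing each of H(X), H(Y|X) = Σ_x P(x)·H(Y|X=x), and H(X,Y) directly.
H(X) = 0.9928 bits, H(Y|X) = 0.8906 bits, H(X,Y) = 1.8834 bits

Marginal of X (row sums):
  P(X=0) = 3/10 + 1/4 = 11/20
  P(X=1) = 1/10 + 7/20 = 9/20
H(X) = -[(11/20)·log₂(11/20) + (9/20)·log₂(9/20)]
  = 0.4744 + 0.5184 = 0.9928 bits

H(Y|X) = Σ_x P(x)·H(Y|X=x):
  X=0: P(X=0) = 11/20, P(Y|X=0) = (6/11, 5/11) → H(Y|X=0) = 0.9940
  X=1: P(X=1) = 9/20, P(Y|X=1) = (2/9, 7/9) → H(Y|X=1) = 0.7642
H(Y|X) = (11/20)·0.9940 + (9/20)·0.7642 = 0.8906 bits

H(X,Y) = -Σ_{x,y} P(x,y) log₂ P(x,y). Per-cell terms -P(x,y)·log₂P(x,y):
  X=0: 0.5211, 0.5000
  X=1: 0.3322, 0.5301
Sum of the 4 terms: H(X,Y) = 1.8834 bits

Chain rule check:
  H(X) + H(Y|X) = 0.9928 + 0.8906 = 1.8834 bits
  H(X,Y) = 1.8834 bits
✓ Chain rule verified.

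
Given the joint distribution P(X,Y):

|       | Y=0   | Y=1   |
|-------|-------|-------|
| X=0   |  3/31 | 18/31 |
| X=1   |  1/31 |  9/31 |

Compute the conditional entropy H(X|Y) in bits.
0.9045 bits

H(X|Y) = H(X,Y) - H(Y)

H(X,Y) = -Σ_{x,y} P(x,y) log₂ P(x,y). Per-cell terms -P(x,y)·log₂P(x,y):
  X=0: 0.3261, 0.4554
  X=1: 0.1598, 0.5180
Sum of the 4 terms: H(X,Y) = 1.4593 bits

Marginal of Y (column sums):
  P(Y=0) = 3/31 + 1/31 = 4/31
  P(Y=1) = 18/31 + 9/31 = 27/31
H(Y) = -[(4/31)·log₂(4/31) + (27/31)·log₂(27/31)]
  = 0.3812 + 0.1736 = 0.5548 bits

H(X|Y) = H(X,Y) - H(Y) = 1.4593 - 0.5548 = 0.9045 bits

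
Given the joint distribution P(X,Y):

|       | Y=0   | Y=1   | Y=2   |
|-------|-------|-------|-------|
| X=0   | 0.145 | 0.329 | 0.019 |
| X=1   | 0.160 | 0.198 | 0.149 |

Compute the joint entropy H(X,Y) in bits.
2.3351 bits

H(X,Y) = -Σ_{x,y} P(x,y) log₂ P(x,y). Per-cell terms -P(x,y)·log₂P(x,y):
  X=0: 0.4040, 0.5277, 0.1086
  X=1: 0.4230, 0.4626, 0.4092
Sum of the 6 terms: H(X,Y) = 2.3351 bits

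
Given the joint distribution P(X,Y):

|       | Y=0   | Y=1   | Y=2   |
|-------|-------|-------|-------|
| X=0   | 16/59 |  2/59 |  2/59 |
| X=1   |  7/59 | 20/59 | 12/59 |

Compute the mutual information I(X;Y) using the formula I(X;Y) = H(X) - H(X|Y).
0.2740 bits

I(X;Y) = H(X) - H(X|Y)

Marginal of X (row sums):
  P(X=0) = 16/59 + 2/59 + 2/59 = 20/59
  P(X=1) = 7/59 + 20/59 + 12/59 = 39/59
H(X) = -[(20/59)·log₂(20/59) + (39/59)·log₂(39/59)]
  = 0.529056 + 0.394786 = 0.92384 bits

Marginal of Y (column sums):
  P(Y=0) = 16/59 + 7/59 = 23/59
  P(Y=1) = 2/59 + 20/59 = 22/59
  P(Y=2) = 2/59 + 12/59 = 14/59
H(X|Y) = Σ_y P(y)·H(X|Y=y):
  Y=0: P(Y=0) = 23/59, P(X|Y=0) = (16/23, 7/23) → H(X|Y=0) = 0.886541
  Y=1: P(Y=1) = 22/59, P(X|Y=1) = (1/11, 10/11) → H(X|Y=1) = 0.439497
  Y=2: P(Y=2) = 14/59, P(X|Y=2) = (1/7, 6/7) → H(X|Y=2) = 0.591673
H(X|Y) = (23/59)·0.886541 + (22/59)·0.439497 + (14/59)·0.591673 = 0.64988 bits

I(X;Y) = H(X) - H(X|Y) = 0.92384 - 0.64988 = 0.2740 bits

Cross-check via I(X;Y) = H(X) + H(Y) - H(X,Y): computing H(Y) from the column sums and H(X,Y) from the 6 cells in the same way gives H(Y) = 1.55294 bits and H(X,Y) = 2.20282 bits, so
I(X;Y) = 0.92384 + 1.55294 - 2.20282 = 0.2740 bits ✓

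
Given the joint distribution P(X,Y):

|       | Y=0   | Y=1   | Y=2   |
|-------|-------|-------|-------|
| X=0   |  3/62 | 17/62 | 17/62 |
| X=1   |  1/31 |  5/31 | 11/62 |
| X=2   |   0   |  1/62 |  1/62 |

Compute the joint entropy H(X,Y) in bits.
2.4542 bits

H(X,Y) = -Σ_{x,y} P(x,y) log₂ P(x,y). Per-cell terms -P(x,y)·log₂P(x,y):
  X=0: 0.21141, 0.51185, 0.51185
  X=1: 0.15981, 0.42456, 0.44262
  X=2: 0.00000, 0.09604, 0.09604
  (cells with P = 0 contribute 0)
Sum of the 9 terms: H(X,Y) = 2.4542 bits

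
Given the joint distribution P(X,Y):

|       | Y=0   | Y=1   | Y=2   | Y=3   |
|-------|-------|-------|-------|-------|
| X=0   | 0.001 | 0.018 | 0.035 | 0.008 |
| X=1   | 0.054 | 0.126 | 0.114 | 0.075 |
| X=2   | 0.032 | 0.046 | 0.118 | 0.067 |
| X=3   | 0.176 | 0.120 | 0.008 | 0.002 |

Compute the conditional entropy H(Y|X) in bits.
1.6418 bits

H(Y|X) = H(X,Y) - H(X)

H(X,Y) = -Σ_{x,y} P(x,y) log₂ P(x,y). Per-cell terms -P(x,y)·log₂P(x,y):
  X=0: 0.0100, 0.1043, 0.1693, 0.0557
  X=1: 0.2274, 0.3766, 0.3571, 0.2803
  X=2: 0.1589, 0.2043, 0.3638, 0.2613
  X=3: 0.4411, 0.3671, 0.0557, 0.0179
Sum of the 16 terms: H(X,Y) = 3.4508 bits

Marginal of X (row sums):
  P(X=0) = 0.001 + 0.018 + 0.035 + 0.008 = 0.062
  P(X=1) = 0.054 + 0.126 + 0.114 + 0.075 = 0.369
  P(X=2) = 0.032 + 0.046 + 0.118 + 0.067 = 0.263
  P(X=3) = 0.176 + 0.120 + 0.008 + 0.002 = 0.306
H(X) = -[0.062·log₂(0.062) + 0.369·log₂(0.369) + 0.263·log₂(0.263) + 0.306·log₂(0.306)]
  = 0.2487 + 0.5307 + 0.5068 + 0.5228 = 1.8090 bits

H(Y|X) = H(X,Y) - H(X) = 3.4508 - 1.8090 = 1.6418 bits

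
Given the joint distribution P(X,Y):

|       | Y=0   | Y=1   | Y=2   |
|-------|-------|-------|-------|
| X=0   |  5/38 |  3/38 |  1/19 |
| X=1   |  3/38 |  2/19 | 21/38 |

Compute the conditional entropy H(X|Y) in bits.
0.6404 bits

H(X|Y) = H(X,Y) - H(Y)

H(X,Y) = -Σ_{x,y} P(x,y) log₂ P(x,y). Per-cell terms -P(x,y)·log₂P(x,y):
  X=0: 0.38500, 0.28918, 0.22358
  X=1: 0.28918, 0.34189, 0.47284
Sum of the 6 terms: H(X,Y) = 2.0017 bits

Marginal of Y (column sums):
  P(Y=0) = 5/38 + 3/38 = 4/19
  P(Y=1) = 3/38 + 2/19 = 7/38
  P(Y=2) = 1/19 + 21/38 = 23/38
H(Y) = -[(4/19)·log₂(4/19) + (7/38)·log₂(7/38) + (23/38)·log₂(23/38)]
  = 0.47325 + 0.44958 + 0.43843 = 1.3613 bits

H(X|Y) = H(X,Y) - H(Y) = 2.0017 - 1.3613 = 0.6404 bits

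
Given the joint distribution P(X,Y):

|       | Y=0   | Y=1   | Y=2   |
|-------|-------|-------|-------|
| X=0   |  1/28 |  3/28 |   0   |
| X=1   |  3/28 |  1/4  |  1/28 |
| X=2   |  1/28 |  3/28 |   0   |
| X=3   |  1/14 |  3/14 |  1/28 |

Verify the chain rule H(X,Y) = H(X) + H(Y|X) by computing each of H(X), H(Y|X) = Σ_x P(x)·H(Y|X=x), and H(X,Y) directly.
H(X) = 1.8580 bits, H(Y|X) = 1.1128 bits, H(X,Y) = 2.9707 bits

Marginal of X (row sums):
  P(X=0) = 1/28 + 3/28 + 0 = 1/7
  P(X=1) = 3/28 + 1/4 + 1/28 = 11/28
  P(X=2) = 1/28 + 3/28 + 0 = 1/7
  P(X=3) = 1/14 + 3/14 + 1/28 = 9/28
H(X) = -[(1/7)·log₂(1/7) + (11/28)·log₂(11/28) + (1/7)·log₂(1/7) + (9/28)·log₂(9/28)]
  = 0.40105 + 0.52954 + 0.40105 + 0.52632 = 1.8580 bits

H(Y|X) = Σ_x P(x)·H(Y|X=x):
  X=0: P(X=0) = 1/7, P(Y|X=0) = (1/4, 3/4, 0) → H(Y|X=0) = 0.81128
  X=1: P(X=1) = 11/28, P(Y|X=1) = (3/11, 7/11, 1/11) → H(Y|X=1) = 1.24067
  X=2: P(X=2) = 1/7, P(Y|X=2) = (1/4, 3/4, 0) → H(Y|X=2) = 0.81128
  X=3: P(X=3) = 9/28, P(Y|X=3) = (2/9, 2/3, 1/9) → H(Y|X=3) = 1.22439
H(Y|X) = (1/7)·0.81128 + (11/28)·1.24067 + (1/7)·0.81128 + (9/28)·1.22439 = 1.1128 bits

H(X,Y) = -Σ_{x,y} P(x,y) log₂ P(x,y). Per-cell terms -P(x,y)·log₂P(x,y):
  X=0: 0.17169, 0.34526, 0.00000
  X=1: 0.34526, 0.50000, 0.17169
  X=2: 0.17169, 0.34526, 0.00000
  X=3: 0.27195, 0.47623, 0.17169
  (cells with P = 0 contribute 0)
Sum of the 12 terms: H(X,Y) = 2.9707 bits

Chain rule check:
  H(X) + H(Y|X) = 1.8580 + 1.1128 = 2.9708 bits
  H(X,Y) = 2.9707 bits
✓ Chain rule verified (Δ = 0.0001 is 4-dp rounding noise: each of the three values was rounded independently).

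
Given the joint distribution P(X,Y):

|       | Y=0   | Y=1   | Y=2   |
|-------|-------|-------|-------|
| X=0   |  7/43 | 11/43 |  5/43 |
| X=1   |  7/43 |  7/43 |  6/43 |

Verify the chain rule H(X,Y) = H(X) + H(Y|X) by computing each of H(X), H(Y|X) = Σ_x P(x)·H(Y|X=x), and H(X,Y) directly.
H(X) = 0.9965 bits, H(Y|X) = 1.5431 bits, H(X,Y) = 2.5396 bits

Marginal of X (row sums):
  P(X=0) = 7/43 + 11/43 + 5/43 = 23/43
  P(X=1) = 7/43 + 7/43 + 6/43 = 20/43
H(X) = -[(23/43)·log₂(23/43) + (20/43)·log₂(20/43)]
  = 0.48284 + 0.51364 = 0.9965 bits

H(Y|X) = Σ_x P(x)·H(Y|X=x):
  X=0: P(X=0) = 23/43, P(Y|X=0) = (7/23, 11/23, 5/23) → H(Y|X=0) = 1.50987
  X=1: P(X=1) = 20/43, P(Y|X=1) = (7/20, 7/20, 3/10) → H(Y|X=1) = 1.58129
H(Y|X) = (23/43)·1.50987 + (20/43)·1.58129 = 1.5431 bits

H(X,Y) = -Σ_{x,y} P(x,y) log₂ P(x,y). Per-cell terms -P(x,y)·log₂P(x,y):
  X=0: 0.42633, 0.50314, 0.36097
  X=1: 0.42633, 0.42633, 0.39646
Sum of the 6 terms: H(X,Y) = 2.5396 bits

Chain rule check:
  H(X) + H(Y|X) = 0.9965 + 1.5431 = 2.5396 bits
  H(X,Y) = 2.5396 bits
✓ Chain rule verified.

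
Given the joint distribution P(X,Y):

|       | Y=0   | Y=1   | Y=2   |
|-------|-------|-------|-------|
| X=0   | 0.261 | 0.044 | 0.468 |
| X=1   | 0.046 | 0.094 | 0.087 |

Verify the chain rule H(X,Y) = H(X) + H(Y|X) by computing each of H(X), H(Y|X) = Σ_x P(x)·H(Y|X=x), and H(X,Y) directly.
H(X) = 0.7727 bits, H(Y|X) = 1.2755 bits, H(X,Y) = 2.0482 bits

Marginal of X (row sums):
  P(X=0) = 0.261 + 0.044 + 0.468 = 0.773
  P(X=1) = 0.046 + 0.094 + 0.087 = 0.227
H(X) = -[0.773·log₂(0.773) + 0.227·log₂(0.227)]
  = 0.287138 + 0.485607 = 0.7727 bits

H(Y|X) = Σ_x P(x)·H(Y|X=x):
  X=0: P(X=0) = 0.773, P(Y|X=0) = (261/773, 44/773, 468/773) → H(Y|X=0) = 1.202566
  X=1: P(X=1) = 0.227, P(Y|X=1) = (46/227, 94/227, 87/227) → H(Y|X=1) = 1.523679
H(Y|X) = 0.773·1.202566 + 0.227·1.523679 = 1.2755 bits

H(X,Y) = -Σ_{x,y} P(x,y) log₂ P(x,y). Per-cell terms -P(x,y)·log₂P(x,y):
  X=0: 0.505786, 0.198280, 0.512656
  X=1: 0.204342, 0.320652, 0.306487
Sum of the 6 terms: H(X,Y) = 2.0482 bits

Chain rule check:
  H(X) + H(Y|X) = 0.7727 + 1.2755 = 2.0482 bits
  H(X,Y) = 2.0482 bits
✓ Chain rule verified.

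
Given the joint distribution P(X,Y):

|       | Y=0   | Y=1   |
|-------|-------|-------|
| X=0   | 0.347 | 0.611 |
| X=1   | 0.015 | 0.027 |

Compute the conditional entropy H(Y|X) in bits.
0.9443 bits

H(Y|X) = H(X,Y) - H(X)

H(X,Y) = -Σ_{x,y} P(x,y) log₂ P(x,y). Per-cell terms -P(x,y)·log₂P(x,y):
  X=0: 0.52987, 0.43427
  X=1: 0.09088, 0.14069
Sum of the 4 terms: H(X,Y) = 1.1957 bits

Marginal of X (row sums):
  P(X=0) = 0.347 + 0.611 = 0.958
  P(X=1) = 0.015 + 0.027 = 0.042
H(X) = -[0.958·log₂(0.958) + 0.042·log₂(0.042)]
  = 0.05930 + 0.19209 = 0.2514 bits

H(Y|X) = H(X,Y) - H(X) = 1.1957 - 0.2514 = 0.9443 bits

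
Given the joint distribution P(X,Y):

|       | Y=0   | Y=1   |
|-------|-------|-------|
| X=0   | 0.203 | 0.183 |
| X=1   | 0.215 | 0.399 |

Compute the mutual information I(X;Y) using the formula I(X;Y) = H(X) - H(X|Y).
0.0217 bits

I(X;Y) = H(X) - H(X|Y)

Marginal of X (row sums):
  P(X=0) = 0.203 + 0.183 = 0.386
  P(X=1) = 0.215 + 0.399 = 0.614
H(X) = -[0.386·log₂(0.386) + 0.614·log₂(0.614)]
  = 0.5301 + 0.4321 = 0.9622 bits

Marginal of Y (column sums):
  P(Y=0) = 0.203 + 0.215 = 0.418
  P(Y=1) = 0.183 + 0.399 = 0.582
H(X|Y) = Σ_y P(y)·H(X|Y=y):
  Y=0: P(Y=0) = 0.418, P(X|Y=0) = (203/418, 215/418) → H(X|Y=0) = 0.9994
  Y=1: P(Y=1) = 0.582, P(X|Y=1) = (61/194, 133/194) → H(X|Y=1) = 0.8982
H(X|Y) = 0.418·0.9994 + 0.582·0.8982 = 0.9405 bits

I(X;Y) = H(X) - H(X|Y) = 0.9622 - 0.9405 = 0.0217 bits

Cross-check via I(X;Y) = H(X) + H(Y) - H(X,Y): computing H(Y) from the column sums and H(X,Y) from the 4 cells in the same way gives H(Y) = 0.9805 bits and H(X,Y) = 1.9210 bits, so
I(X;Y) = 0.9622 + 0.9805 - 1.9210 = 0.0217 bits ✓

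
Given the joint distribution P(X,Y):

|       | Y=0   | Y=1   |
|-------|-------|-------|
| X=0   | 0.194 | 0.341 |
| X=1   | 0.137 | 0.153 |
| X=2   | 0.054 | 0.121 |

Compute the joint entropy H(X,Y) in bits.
2.3916 bits

H(X,Y) = -Σ_{x,y} P(x,y) log₂ P(x,y). Per-cell terms -P(x,y)·log₂P(x,y):
  X=0: 0.45898, 0.52929
  X=1: 0.39288, 0.41438
  X=2: 0.22739, 0.36868
Sum of the 6 terms: H(X,Y) = 2.3916 bits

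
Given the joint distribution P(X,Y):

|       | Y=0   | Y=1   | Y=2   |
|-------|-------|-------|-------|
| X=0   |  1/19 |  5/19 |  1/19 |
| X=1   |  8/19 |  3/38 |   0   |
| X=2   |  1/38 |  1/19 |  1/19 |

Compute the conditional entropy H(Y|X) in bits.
0.9381 bits

H(Y|X) = H(X,Y) - H(X)

H(X,Y) = -Σ_{x,y} P(x,y) log₂ P(x,y). Per-cell terms -P(x,y)·log₂P(x,y):
  X=0: 0.223575, 0.506842, 0.223575
  X=1: 0.525443, 0.289181, 0.000000
  X=2: 0.138103, 0.223575, 0.223575
  (cells with P = 0 contribute 0)
Sum of the 9 terms: H(X,Y) = 2.35387 bits

Marginal of X (row sums):
  P(X=0) = 1/19 + 5/19 + 1/19 = 7/19
  P(X=1) = 8/19 + 3/38 + 0 = 1/2
  P(X=2) = 1/38 + 1/19 + 1/19 = 5/38
H(X) = -[(7/19)·log₂(7/19) + (1/2)·log₂(1/2) + (5/38)·log₂(5/38)]
  = 0.530737 + 0.500000 + 0.385000 = 1.41574 bits

H(Y|X) = H(X,Y) - H(X) = 2.35387 - 1.41574 = 0.9381 bits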